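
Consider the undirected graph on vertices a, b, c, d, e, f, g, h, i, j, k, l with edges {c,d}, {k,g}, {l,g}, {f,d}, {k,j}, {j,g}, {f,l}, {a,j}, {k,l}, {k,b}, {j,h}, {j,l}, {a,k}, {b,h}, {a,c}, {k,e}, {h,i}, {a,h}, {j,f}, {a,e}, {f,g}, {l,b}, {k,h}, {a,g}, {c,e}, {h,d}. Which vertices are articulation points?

Removing h increases the component count from 1 to 2, so h is a cut vertex.
By contrast removing g leaves 1 component; it is not a cut vertex. No other vertex is a cut vertex either.

h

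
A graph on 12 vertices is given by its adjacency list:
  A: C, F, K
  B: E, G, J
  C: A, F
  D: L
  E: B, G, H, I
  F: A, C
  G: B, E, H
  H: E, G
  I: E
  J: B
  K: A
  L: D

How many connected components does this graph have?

3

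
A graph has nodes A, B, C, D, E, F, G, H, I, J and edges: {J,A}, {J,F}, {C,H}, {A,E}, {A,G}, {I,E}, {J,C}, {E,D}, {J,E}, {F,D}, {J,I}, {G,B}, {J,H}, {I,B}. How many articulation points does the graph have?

Removing J increases the component count from 1 to 2, so J is a cut vertex.
By contrast removing D leaves 1 component; it is not a cut vertex. No other vertex is a cut vertex either.

1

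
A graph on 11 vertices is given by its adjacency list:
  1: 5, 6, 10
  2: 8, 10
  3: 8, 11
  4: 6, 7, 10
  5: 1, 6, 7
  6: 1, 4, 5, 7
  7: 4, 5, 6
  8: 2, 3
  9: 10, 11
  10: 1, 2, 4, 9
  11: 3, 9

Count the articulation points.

Removing 10 increases the component count from 1 to 2, so 10 is a cut vertex.
By contrast removing 5 leaves 1 component; it is not a cut vertex. No other vertex is a cut vertex either.

1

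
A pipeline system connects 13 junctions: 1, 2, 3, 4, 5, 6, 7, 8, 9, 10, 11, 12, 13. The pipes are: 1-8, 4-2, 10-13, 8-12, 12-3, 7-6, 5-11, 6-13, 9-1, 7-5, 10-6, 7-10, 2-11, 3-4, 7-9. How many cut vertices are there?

1

Removing 7 increases the component count from 1 to 2, so 7 is a cut vertex.
By contrast removing 11 leaves 1 component; it is not a cut vertex. No other vertex is a cut vertex either.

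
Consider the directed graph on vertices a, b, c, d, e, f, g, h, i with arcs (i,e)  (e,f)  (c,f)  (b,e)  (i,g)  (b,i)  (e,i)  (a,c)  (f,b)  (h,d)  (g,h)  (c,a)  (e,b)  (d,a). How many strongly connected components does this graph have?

1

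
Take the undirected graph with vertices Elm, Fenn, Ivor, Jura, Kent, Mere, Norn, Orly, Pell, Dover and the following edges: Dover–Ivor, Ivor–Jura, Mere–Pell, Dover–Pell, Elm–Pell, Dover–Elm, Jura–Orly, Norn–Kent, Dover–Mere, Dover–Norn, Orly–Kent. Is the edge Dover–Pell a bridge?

No

After removing Dover–Pell, the path Dover-Mere-Pell still connects them, so the edge is not a bridge.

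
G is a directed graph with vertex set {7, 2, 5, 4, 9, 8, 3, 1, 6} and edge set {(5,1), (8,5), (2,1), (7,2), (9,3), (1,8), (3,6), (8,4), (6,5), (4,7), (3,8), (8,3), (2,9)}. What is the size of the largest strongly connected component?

9

{1, 2, 3, 4, 5, 6, 7, 8, 9} are all mutually reachable — one SCC of size 9.
The largest has 9 vertices.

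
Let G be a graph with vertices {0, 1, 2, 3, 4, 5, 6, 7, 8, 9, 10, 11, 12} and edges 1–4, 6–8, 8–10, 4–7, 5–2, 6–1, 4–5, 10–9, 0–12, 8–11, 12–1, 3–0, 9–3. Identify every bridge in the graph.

The edges on the cycle 6-8-10-9-3-0-12-1-6 are not bridges since each lies on that cycle.
But removing 8–11 disconnects 8 from 11; removing 4–5 disconnects 4 from 5; removing 5–2 disconnects 5 from 2; removing 4–1 disconnects 4 from 1 — these are bridges.
In total 5 edges are bridges.

1-4, 11-8, 2-5, 4-5, 4-7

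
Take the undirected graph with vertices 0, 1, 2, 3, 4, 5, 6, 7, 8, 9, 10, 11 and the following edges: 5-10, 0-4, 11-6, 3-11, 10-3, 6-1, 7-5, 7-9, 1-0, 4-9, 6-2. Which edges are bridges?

2-6

The edges on the cycle 7-5-10-3-11-6-1-0-4-9-7 are not bridges since each lies on that cycle.
But removing 2-6 disconnects 2 from 6 — this is a bridge.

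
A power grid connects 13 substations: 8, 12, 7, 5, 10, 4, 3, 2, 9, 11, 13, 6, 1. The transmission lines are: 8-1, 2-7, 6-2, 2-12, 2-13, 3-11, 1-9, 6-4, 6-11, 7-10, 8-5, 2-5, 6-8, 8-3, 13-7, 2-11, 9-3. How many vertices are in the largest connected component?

13

Starting from 1 we can reach 1, 2, 3, 4, 5, 6, 7, 8, 9, 10, 11, 12, 13. That is one component of size 13.
The largest has 13 vertices.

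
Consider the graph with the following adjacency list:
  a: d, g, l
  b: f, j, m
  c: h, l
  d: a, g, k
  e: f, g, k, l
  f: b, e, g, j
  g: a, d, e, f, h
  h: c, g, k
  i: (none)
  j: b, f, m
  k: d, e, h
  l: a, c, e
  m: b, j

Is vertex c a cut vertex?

No

Deleting c leaves 2 components (was 2), so c is not a cut vertex.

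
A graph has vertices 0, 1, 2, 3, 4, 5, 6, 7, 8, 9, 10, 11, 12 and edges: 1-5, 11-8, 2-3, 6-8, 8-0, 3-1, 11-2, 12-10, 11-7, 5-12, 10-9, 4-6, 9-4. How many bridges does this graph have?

2

The edges on the cycle 11-2-3-1-5-12-10-9-4-6-8-11 are not bridges since each lies on that cycle.
But removing 8-0 disconnects 8 from 0; removing 11-7 disconnects 11 from 7 — these are bridges.
That makes 2 bridges.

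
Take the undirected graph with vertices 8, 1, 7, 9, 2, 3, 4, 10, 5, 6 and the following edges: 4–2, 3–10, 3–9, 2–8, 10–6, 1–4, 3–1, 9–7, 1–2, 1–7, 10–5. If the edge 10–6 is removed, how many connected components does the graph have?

Before removal there is 1 component.
10–6 is a bridge — removing it separates 10's side from 6's side.
After removal: 2 components.

2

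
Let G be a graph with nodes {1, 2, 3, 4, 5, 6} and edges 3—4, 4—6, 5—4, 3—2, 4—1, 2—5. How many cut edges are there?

2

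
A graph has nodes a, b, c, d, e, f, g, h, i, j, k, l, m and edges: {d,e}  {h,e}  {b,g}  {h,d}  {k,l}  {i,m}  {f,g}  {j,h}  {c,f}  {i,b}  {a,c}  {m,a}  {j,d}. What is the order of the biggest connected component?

7

Starting from k we can reach k, l. That is one component of size 2.
Starting from d we can reach d, e, h, j. That is one component of size 4.
Starting from a we can reach a, b, c, f, g, i, m. That is one component of size 7.
The largest has 7 vertices.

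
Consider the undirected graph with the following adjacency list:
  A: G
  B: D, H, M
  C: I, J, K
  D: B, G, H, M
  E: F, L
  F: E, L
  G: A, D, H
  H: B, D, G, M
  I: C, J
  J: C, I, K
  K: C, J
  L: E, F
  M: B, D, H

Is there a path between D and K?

The component containing D is {A, B, D, G, H, M}, and K is not in it.

No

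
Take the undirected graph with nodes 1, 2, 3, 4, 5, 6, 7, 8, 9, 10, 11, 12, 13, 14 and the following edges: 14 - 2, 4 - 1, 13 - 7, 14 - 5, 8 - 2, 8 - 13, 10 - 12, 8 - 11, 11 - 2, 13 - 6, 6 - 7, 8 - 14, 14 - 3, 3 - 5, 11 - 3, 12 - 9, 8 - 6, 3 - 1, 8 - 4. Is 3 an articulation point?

No

Deleting 3 leaves 2 components (was 2), so 3 is not a cut vertex.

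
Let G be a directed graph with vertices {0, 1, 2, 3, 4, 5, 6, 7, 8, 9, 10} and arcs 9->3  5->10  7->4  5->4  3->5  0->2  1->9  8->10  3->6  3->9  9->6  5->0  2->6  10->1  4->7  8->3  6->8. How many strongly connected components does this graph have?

2

{0, 1, 2, 3, 5, 6, 8, 9, 10} are all mutually reachable — one SCC of size 9.
{4, 7} are all mutually reachable — one SCC of size 2.
That gives 2 strongly connected components.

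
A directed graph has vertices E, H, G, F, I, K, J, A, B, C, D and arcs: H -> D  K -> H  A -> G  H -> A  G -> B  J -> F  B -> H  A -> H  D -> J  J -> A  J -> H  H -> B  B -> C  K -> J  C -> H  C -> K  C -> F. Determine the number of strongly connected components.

{A, B, C, D, G, H, J, K} are all mutually reachable — one SCC of size 8.
{I} is an SCC by itself.
{E} is an SCC by itself.
{F} is an SCC by itself.
That gives 4 strongly connected components.

4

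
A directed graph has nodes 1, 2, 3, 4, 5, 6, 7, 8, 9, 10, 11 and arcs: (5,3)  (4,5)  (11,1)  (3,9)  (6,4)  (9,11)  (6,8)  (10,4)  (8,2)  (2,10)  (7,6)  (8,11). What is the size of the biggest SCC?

{9} is an SCC by itself.
{5} is an SCC by itself.
{11} is an SCC by itself.
{3} is an SCC by itself.
{1} is an SCC by itself.
(and 6 more singleton SCCs)
The largest has 1 vertex.

1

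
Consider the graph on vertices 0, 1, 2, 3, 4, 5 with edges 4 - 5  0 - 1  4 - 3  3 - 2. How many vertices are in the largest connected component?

4

Starting from 0 we can reach 0, 1. That is one component of size 2.
Starting from 2 we can reach 2, 3, 4, 5. That is one component of size 4.
The largest has 4 vertices.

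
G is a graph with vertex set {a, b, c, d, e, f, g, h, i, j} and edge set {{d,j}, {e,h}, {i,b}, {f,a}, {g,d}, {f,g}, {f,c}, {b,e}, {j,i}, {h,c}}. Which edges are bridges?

a-f

The edges on the cycle f-g-d-j-i-b-e-h-c-f are not bridges since each lies on that cycle.
But removing f - a disconnects f from a — this is a bridge.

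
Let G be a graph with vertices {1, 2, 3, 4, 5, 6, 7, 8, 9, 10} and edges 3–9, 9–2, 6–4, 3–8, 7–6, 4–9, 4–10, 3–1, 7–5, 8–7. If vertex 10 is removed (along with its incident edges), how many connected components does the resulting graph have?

1

With 10 gone, the remaining components are: {1, 2, 3, 4, 5, 6, 7, 8, 9}.
That is 1 component.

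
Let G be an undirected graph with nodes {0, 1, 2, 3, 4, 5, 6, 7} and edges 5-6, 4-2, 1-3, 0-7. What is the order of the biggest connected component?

2

Starting from 2 we can reach 2, 4. That is one component of size 2.
Starting from 5 we can reach 5, 6. That is one component of size 2.
Starting from 0 we can reach 0, 7. That is one component of size 2.
Starting from 1 we can reach 1, 3. That is one component of size 2.
The largest has 2 vertices.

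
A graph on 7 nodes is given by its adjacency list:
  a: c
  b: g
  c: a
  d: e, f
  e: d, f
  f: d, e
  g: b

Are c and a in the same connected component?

From c we can reach a, c, which includes a.

Yes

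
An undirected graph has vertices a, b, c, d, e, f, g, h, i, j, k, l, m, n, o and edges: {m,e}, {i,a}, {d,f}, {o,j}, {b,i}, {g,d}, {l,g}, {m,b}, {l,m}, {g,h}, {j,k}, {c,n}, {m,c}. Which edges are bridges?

removing l - g disconnects l from g; removing f - d disconnects f from d; removing m - c disconnects m from c; removing i - b disconnects i from b — these are bridges.
In total 13 edges are bridges.

a-i, b-i, b-m, c-m, c-n, d-f, d-g, e-m, g-h, g-l, j-k, j-o, l-m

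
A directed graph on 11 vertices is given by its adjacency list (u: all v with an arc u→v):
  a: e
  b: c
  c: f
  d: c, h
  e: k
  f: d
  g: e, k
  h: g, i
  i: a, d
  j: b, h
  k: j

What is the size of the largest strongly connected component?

11

{a, b, c, d, e, f, g, h, i, j, k} are all mutually reachable — one SCC of size 11.
The largest has 11 vertices.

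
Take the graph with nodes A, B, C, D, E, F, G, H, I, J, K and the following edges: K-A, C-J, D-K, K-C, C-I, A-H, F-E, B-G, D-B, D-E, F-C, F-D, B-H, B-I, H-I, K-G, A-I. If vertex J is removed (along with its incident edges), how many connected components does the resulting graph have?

1

With J gone, the remaining components are: {A, B, C, D, E, F, G, H, I, K}.
That is 1 component.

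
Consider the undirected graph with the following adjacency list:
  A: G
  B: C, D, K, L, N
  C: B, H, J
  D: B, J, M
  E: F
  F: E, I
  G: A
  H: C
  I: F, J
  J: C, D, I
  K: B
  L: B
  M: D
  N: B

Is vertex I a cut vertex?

Deleting I raises the number of components from 2 to 3, so I is a cut vertex.

Yes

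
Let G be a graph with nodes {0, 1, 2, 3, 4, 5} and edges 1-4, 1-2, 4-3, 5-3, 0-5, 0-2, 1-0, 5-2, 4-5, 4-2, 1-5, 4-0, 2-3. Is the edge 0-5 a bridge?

After removing 0-5, the path 0-1-5 still connects them, so the edge is not a bridge.

No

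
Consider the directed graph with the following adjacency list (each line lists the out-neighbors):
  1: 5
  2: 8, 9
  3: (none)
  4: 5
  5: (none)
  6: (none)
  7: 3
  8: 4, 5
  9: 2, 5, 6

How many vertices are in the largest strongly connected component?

{2, 9} are all mutually reachable — one SCC of size 2.
{8} is an SCC by itself.
{5} is an SCC by itself.
{3} is an SCC by itself.
{1} is an SCC by itself.
(and 3 more singleton SCCs)
The largest has 2 vertices.

2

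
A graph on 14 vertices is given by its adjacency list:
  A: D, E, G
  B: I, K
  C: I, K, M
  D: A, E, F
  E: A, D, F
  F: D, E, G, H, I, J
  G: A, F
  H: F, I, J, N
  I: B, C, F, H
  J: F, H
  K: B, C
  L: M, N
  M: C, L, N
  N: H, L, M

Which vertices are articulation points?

F

Removing F increases the component count from 1 to 2, so F is a cut vertex.
By contrast removing E leaves 1 component; it is not a cut vertex. No other vertex is a cut vertex either.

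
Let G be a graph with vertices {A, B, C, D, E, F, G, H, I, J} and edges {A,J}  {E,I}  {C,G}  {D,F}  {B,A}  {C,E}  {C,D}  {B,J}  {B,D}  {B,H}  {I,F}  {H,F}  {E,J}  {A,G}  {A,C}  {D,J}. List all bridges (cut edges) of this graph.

none

The edges on the cycle B-A-C-E-I-F-H-B are not bridges since each lies on that cycle.
Every edge lies on some cycle, so there are no bridges.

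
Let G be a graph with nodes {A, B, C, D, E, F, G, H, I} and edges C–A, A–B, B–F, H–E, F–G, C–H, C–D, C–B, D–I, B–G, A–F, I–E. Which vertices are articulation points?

C

Removing C increases the component count from 1 to 2, so C is a cut vertex.
By contrast removing F leaves 1 component; it is not a cut vertex. No other vertex is a cut vertex either.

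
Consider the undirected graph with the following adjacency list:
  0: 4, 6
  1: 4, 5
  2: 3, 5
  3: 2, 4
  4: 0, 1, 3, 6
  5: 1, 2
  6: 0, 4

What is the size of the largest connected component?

Starting from 0 we can reach 0, 1, 2, 3, 4, 5, 6. That is one component of size 7.
The largest has 7 vertices.

7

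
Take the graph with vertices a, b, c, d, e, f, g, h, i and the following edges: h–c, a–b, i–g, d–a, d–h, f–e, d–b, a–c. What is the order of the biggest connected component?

Starting from e we can reach e, f. That is one component of size 2.
Starting from g we can reach g, i. That is one component of size 2.
Starting from a we can reach a, b, c, d, h. That is one component of size 5.
The largest has 5 vertices.

5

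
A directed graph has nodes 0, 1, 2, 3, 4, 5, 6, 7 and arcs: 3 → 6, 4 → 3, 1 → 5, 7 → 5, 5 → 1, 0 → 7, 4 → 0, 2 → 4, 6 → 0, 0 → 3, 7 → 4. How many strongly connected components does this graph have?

{0, 3, 4, 6, 7} are all mutually reachable — one SCC of size 5.
{1, 5} are all mutually reachable — one SCC of size 2.
{2} is an SCC by itself.
That gives 3 strongly connected components.

3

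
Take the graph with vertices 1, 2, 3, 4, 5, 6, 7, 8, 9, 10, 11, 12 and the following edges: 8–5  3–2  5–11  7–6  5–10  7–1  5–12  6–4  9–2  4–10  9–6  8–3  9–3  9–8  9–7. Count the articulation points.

2

Removing 5 increases the component count from 1 to 3, so 5 is a cut vertex.
Removing 7 increases the component count from 1 to 2, so 7 is a cut vertex.
By contrast removing 1 leaves 1 component; it is not a cut vertex. No other vertex is a cut vertex either.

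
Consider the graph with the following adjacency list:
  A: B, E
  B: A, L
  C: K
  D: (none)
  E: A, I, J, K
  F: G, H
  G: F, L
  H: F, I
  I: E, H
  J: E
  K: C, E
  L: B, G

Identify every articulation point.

E, K

Removing E increases the component count from 2 to 4, so E is a cut vertex.
Removing K increases the component count from 2 to 3, so K is a cut vertex.
By contrast removing A leaves 2 components; it is not a cut vertex. No other vertex is a cut vertex either.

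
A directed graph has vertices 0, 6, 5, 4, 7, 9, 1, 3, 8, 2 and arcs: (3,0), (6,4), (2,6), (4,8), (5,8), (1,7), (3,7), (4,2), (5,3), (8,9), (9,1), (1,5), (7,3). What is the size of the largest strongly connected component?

4

{1, 5, 8, 9} are all mutually reachable — one SCC of size 4.
{2, 4, 6} are all mutually reachable — one SCC of size 3.
{3, 7} are all mutually reachable — one SCC of size 2.
{0} is an SCC by itself.
The largest has 4 vertices.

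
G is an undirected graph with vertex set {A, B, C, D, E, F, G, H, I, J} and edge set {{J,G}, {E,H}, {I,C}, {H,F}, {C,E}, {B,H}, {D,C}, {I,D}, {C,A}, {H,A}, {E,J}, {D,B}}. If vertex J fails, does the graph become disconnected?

Yes

Deleting J raises the number of components from 1 to 2, so J is a cut vertex.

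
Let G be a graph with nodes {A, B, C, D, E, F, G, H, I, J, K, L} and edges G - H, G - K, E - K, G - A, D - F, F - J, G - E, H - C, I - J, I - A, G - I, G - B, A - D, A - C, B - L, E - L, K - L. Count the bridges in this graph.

0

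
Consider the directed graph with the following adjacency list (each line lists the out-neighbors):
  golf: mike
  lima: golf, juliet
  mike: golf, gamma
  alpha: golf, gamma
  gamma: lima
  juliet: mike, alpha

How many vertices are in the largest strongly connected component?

6

{golf, lima, mike, alpha, gamma, juliet} are all mutually reachable — one SCC of size 6.
The largest has 6 vertices.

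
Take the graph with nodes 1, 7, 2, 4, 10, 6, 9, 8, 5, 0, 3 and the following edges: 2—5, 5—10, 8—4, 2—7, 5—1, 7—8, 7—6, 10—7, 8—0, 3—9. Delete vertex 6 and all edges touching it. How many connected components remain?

With 6 gone, the remaining components are: {3, 9}; {0, 1, 2, 4, 5, 7, 8, 10}.
That is 2 components.

2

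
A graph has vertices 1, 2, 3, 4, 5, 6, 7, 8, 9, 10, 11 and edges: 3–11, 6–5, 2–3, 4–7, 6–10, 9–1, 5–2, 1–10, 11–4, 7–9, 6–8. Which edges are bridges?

The edges on the cycle 6-5-2-3-11-4-7-9-1-10-6 are not bridges since each lies on that cycle.
But removing 6–8 disconnects 6 from 8 — this is a bridge.

6-8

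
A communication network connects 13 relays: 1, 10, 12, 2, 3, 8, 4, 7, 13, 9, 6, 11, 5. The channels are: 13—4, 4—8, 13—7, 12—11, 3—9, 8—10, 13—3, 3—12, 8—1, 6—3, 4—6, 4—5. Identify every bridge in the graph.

1-8, 10-8, 11-12, 12-3, 13-7, 3-9, 4-5, 4-8

The edges on the cycle 13-4-6-3-13 are not bridges since each lies on that cycle.
But removing 4—5 disconnects 4 from 5; removing 10—8 disconnects 10 from 8; removing 3—9 disconnects 3 from 9; removing 13—7 disconnects 13 from 7 — these are bridges.
In total 8 edges are bridges.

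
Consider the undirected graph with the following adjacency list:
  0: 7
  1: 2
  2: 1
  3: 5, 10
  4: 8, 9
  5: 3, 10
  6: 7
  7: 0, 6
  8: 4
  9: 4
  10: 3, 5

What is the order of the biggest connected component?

Starting from 1 we can reach 1, 2. That is one component of size 2.
Starting from 4 we can reach 4, 8, 9. That is one component of size 3.
Starting from 0 we can reach 0, 6, 7. That is one component of size 3.
Starting from 3 we can reach 3, 5, 10. That is one component of size 3.
The largest has 3 vertices.

3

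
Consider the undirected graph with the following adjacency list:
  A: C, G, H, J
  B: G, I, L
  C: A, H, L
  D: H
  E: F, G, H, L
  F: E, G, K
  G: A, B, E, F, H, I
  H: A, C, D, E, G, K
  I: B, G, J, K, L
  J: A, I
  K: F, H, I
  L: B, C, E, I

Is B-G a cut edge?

No

After removing B-G, the path B-I-G still connects them, so the edge is not a bridge.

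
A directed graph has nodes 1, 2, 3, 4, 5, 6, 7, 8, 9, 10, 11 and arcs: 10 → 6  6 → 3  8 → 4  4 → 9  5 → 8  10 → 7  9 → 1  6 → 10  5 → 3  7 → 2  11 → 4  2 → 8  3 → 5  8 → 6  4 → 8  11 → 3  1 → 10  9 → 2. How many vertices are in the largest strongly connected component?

10

{1, 2, 3, 4, 5, 6, 7, 8, 9, 10} are all mutually reachable — one SCC of size 10.
{11} is an SCC by itself.
The largest has 10 vertices.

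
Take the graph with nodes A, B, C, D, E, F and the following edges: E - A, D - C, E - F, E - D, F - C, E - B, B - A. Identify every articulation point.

E

Removing E increases the component count from 1 to 2, so E is a cut vertex.
By contrast removing A leaves 1 component; it is not a cut vertex. No other vertex is a cut vertex either.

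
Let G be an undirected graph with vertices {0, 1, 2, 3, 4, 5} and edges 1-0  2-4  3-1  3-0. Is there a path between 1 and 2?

The component containing 1 is {0, 1, 3}, and 2 is not in it.

No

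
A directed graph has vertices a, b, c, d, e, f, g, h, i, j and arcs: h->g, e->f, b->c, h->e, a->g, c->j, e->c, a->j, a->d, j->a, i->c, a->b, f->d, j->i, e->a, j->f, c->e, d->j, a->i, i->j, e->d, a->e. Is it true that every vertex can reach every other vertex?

No

There is no directed path from d to h, so the graph is not strongly connected.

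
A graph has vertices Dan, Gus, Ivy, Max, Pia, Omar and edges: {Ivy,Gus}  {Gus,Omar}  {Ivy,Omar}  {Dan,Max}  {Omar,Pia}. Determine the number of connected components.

2

Starting from Dan we can reach Dan, Max. That is one component of size 2.
Starting from Gus we can reach Gus, Ivy, Pia, Omar. That is one component of size 4.
Total: 2 components.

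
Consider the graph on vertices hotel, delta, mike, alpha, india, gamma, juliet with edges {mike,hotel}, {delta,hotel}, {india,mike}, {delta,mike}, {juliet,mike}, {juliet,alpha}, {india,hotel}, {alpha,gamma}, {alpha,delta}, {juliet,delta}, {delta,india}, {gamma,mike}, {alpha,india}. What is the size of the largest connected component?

7

Starting from mike we can reach mike, alpha, delta, gamma, hotel, india, juliet. That is one component of size 7.
The largest has 7 vertices.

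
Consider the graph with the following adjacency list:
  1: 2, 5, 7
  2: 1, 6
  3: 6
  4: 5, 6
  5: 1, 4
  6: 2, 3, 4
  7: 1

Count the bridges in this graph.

2

The edges on the cycle 5-4-6-2-1-5 are not bridges since each lies on that cycle.
But removing 1-7 disconnects 1 from 7; removing 6-3 disconnects 6 from 3 — these are bridges.
That makes 2 bridges.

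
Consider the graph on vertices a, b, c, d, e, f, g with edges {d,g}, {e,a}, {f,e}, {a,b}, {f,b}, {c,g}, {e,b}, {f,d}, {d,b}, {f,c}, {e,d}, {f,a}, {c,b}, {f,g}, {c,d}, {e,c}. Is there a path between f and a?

Yes

From f we can reach a, b, c, d, e, f, g, which includes a.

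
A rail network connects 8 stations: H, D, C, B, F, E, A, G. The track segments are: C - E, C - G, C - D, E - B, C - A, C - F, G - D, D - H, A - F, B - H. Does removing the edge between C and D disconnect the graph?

After removing C - D, the path C-G-D still connects them, so the edge is not a bridge.

No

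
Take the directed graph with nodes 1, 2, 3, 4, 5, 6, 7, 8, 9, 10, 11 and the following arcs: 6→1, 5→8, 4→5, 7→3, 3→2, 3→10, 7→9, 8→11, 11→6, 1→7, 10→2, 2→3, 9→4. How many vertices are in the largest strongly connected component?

8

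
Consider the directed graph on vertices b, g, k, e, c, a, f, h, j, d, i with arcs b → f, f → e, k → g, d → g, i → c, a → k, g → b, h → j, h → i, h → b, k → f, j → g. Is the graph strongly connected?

There is no directed path from f to k, so the graph is not strongly connected.

No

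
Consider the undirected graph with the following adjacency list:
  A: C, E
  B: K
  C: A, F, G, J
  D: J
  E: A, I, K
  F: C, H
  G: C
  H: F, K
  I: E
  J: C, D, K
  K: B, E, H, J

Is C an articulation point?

Yes

Deleting C raises the number of components from 1 to 2, so C is a cut vertex.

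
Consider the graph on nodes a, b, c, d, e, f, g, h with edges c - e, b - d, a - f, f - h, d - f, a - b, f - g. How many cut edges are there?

The edges on the cycle a-b-d-f-a are not bridges since each lies on that cycle.
But removing f - g disconnects f from g; removing c - e disconnects c from e; removing f - h disconnects f from h — these are bridges.
That makes 3 bridges.

3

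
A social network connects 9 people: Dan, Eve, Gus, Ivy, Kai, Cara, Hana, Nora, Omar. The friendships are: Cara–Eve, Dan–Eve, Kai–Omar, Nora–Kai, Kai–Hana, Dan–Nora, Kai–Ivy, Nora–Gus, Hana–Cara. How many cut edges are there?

The edges on the cycle Dan-Nora-Kai-Hana-Cara-Eve-Dan are not bridges since each lies on that cycle.
But removing Omar–Kai disconnects Omar from Kai; removing Nora–Gus disconnects Nora from Gus; removing Kai–Ivy disconnects Kai from Ivy — these are bridges.
That makes 3 bridges.

3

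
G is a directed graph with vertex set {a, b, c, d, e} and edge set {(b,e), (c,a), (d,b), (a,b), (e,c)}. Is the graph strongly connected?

No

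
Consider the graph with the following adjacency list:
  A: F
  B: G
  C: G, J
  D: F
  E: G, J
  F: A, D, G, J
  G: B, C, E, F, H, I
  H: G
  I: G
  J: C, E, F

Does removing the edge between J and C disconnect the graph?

No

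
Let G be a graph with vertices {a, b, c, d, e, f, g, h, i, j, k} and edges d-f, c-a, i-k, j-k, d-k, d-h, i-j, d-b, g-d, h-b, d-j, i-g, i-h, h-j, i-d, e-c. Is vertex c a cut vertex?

Yes

Deleting c raises the number of components from 2 to 3, so c is a cut vertex.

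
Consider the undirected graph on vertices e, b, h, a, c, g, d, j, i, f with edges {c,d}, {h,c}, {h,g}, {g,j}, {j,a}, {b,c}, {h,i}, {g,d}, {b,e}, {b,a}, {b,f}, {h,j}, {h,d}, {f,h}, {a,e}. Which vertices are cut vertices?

h

Removing h increases the component count from 1 to 2, so h is a cut vertex.
By contrast removing i leaves 1 component; it is not a cut vertex. No other vertex is a cut vertex either.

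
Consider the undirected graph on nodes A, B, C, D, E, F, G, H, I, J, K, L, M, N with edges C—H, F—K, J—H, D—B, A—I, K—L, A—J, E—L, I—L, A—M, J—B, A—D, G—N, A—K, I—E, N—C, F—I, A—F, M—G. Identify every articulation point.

Removing A increases the component count from 1 to 2, so A is a cut vertex.
By contrast removing I leaves 1 component; it is not a cut vertex. No other vertex is a cut vertex either.

A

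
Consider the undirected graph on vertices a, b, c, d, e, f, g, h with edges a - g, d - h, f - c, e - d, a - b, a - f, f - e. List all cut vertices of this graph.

a, d, e, f

Removing a increases the component count from 1 to 3, so a is a cut vertex.
Removing d increases the component count from 1 to 2, so d is a cut vertex.
Removing e increases the component count from 1 to 2, so e is a cut vertex.
Likewise f is a cut vertex.
By contrast removing h leaves 1 component; it is not a cut vertex. No other vertex is a cut vertex either.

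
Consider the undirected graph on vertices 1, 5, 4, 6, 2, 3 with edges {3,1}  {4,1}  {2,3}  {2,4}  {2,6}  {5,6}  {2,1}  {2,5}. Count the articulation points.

1

Removing 2 increases the component count from 1 to 2, so 2 is a cut vertex.
By contrast removing 6 leaves 1 component; it is not a cut vertex. No other vertex is a cut vertex either.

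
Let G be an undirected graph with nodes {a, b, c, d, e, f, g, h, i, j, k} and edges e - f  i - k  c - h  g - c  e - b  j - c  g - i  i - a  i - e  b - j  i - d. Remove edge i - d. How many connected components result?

Before removal there is 1 component.
i - d is a bridge — removing it separates i's side from d's side.
After removal: 2 components.

2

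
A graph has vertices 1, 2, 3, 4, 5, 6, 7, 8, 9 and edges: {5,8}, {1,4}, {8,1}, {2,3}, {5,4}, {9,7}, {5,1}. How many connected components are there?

6 is isolated — a component by itself.
Starting from 2 we can reach 2, 3. That is one component of size 2.
Starting from 7 we can reach 7, 9. That is one component of size 2.
Starting from 1 we can reach 1, 4, 5, 8. That is one component of size 4.
Total: 4 components.

4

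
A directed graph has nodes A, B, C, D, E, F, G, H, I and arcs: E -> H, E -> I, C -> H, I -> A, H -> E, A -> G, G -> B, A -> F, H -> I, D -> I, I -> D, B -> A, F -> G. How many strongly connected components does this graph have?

{A, B, F, G} are all mutually reachable — one SCC of size 4.
{E, H} are all mutually reachable — one SCC of size 2.
{D, I} are all mutually reachable — one SCC of size 2.
{C} is an SCC by itself.
That gives 4 strongly connected components.

4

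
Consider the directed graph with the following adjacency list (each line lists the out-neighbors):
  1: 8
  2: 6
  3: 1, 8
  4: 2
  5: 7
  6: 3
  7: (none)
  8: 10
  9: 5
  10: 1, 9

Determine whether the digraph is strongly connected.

No

There is no directed path from 1 to 4, so the graph is not strongly connected.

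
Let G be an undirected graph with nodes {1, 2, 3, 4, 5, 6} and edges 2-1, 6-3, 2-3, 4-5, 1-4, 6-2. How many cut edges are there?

3

The edges on the cycle 6-2-3-6 are not bridges since each lies on that cycle.
But removing 1-4 disconnects 1 from 4; removing 4-5 disconnects 4 from 5; removing 1-2 disconnects 1 from 2 — these are bridges.
That makes 3 bridges.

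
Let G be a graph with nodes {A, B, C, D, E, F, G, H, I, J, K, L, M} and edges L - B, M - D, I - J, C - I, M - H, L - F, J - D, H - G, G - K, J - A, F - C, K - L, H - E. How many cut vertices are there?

3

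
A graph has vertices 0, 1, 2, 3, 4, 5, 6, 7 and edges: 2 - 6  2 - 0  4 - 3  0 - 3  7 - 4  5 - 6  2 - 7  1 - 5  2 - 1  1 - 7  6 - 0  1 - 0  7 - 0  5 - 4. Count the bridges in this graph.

0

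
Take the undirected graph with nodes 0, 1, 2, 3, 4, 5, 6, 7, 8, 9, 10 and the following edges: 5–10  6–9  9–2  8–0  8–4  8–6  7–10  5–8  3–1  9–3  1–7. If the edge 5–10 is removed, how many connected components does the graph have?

1

5 and 10 are still connected via 5-8-6-9-3-1-7-10, so the component count stays at 1.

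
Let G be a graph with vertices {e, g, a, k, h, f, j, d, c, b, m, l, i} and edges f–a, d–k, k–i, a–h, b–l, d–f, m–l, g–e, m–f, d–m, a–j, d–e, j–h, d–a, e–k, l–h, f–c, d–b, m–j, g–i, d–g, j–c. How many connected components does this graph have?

1

Starting from a we can reach a, b, c, d, e, f, g, h, i, j, k, l, m. That is one component of size 13.
Total: 1 component.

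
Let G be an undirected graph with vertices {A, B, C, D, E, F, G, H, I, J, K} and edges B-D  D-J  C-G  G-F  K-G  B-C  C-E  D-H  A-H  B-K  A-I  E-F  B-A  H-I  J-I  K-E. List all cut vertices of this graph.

Removing B increases the component count from 1 to 2, so B is a cut vertex.
By contrast removing C leaves 1 component; it is not a cut vertex. No other vertex is a cut vertex either.

B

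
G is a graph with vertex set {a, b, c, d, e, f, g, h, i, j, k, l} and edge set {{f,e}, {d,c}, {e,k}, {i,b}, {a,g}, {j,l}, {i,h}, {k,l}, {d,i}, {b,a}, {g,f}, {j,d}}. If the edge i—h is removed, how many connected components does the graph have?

Before removal there is 1 component.
i—h is a bridge — removing it separates i's side from h's side.
After removal: 2 components.

2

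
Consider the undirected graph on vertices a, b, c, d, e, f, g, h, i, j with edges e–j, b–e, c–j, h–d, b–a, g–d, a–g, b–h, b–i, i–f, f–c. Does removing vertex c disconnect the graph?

No

Deleting c leaves 1 component (was 1) (its neighbors f, j remain connected to each other), so c is not a cut vertex.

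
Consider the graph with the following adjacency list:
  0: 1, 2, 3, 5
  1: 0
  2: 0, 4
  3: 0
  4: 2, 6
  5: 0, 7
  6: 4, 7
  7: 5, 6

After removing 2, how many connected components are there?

1

With 2 gone, the remaining components are: {0, 1, 3, 4, 5, 6, 7}.
That is 1 component.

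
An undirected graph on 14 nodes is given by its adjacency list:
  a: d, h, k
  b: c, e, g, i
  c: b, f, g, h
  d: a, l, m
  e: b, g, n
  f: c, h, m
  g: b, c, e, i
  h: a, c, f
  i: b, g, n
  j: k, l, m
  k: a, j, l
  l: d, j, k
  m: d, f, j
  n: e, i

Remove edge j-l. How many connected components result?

1

j and l are still connected via j-k-l, so the component count stays at 1.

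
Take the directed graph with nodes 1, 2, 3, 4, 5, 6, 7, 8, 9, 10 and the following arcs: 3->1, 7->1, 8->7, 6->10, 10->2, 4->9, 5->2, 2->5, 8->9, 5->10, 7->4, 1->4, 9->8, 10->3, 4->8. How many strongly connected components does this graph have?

4

{1, 4, 7, 8, 9} are all mutually reachable — one SCC of size 5.
{2, 5, 10} are all mutually reachable — one SCC of size 3.
{6} is an SCC by itself.
{3} is an SCC by itself.
That gives 4 strongly connected components.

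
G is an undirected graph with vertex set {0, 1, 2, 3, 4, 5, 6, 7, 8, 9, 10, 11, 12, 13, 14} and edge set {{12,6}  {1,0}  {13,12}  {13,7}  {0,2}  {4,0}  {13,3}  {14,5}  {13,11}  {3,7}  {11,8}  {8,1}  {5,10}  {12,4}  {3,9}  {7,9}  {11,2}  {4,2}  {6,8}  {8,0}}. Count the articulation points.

2

Removing 5 increases the component count from 2 to 3, so 5 is a cut vertex.
Removing 13 increases the component count from 2 to 3, so 13 is a cut vertex.
By contrast removing 10 leaves 2 components; it is not a cut vertex. No other vertex is a cut vertex either.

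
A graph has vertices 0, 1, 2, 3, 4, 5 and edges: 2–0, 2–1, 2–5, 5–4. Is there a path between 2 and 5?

Yes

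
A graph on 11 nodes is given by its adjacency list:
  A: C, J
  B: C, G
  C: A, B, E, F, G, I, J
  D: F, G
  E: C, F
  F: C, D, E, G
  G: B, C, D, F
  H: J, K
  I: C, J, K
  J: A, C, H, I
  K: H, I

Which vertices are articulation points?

Removing C increases the component count from 1 to 2, so C is a cut vertex.
By contrast removing D leaves 1 component; it is not a cut vertex. No other vertex is a cut vertex either.

C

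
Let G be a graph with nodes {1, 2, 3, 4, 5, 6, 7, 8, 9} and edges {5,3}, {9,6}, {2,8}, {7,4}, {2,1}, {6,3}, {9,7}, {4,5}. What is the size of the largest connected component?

6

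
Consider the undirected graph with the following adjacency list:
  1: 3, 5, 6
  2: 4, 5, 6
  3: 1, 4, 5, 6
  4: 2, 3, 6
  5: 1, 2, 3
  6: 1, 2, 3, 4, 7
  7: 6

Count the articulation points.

1

Removing 6 increases the component count from 1 to 2, so 6 is a cut vertex.
By contrast removing 1 leaves 1 component; it is not a cut vertex. No other vertex is a cut vertex either.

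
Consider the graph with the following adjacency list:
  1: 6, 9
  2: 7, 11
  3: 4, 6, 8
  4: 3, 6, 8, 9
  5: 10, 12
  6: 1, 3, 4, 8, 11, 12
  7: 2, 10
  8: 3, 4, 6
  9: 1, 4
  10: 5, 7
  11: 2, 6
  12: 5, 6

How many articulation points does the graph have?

Removing 6 increases the component count from 1 to 2, so 6 is a cut vertex.
By contrast removing 2 leaves 1 component; it is not a cut vertex. No other vertex is a cut vertex either.

1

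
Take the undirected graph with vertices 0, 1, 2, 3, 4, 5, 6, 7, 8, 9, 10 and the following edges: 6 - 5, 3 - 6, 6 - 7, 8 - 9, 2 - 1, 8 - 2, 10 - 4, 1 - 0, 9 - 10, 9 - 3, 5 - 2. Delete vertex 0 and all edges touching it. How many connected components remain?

1

With 0 gone, the remaining components are: {1, 2, 3, 4, 5, 6, 7, 8, 9, 10}.
That is 1 component.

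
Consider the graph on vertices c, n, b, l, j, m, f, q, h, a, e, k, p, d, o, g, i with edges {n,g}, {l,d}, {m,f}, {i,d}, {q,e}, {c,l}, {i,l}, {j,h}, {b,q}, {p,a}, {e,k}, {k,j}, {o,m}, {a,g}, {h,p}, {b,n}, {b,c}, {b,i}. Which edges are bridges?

f-m, m-o

The edges on the cycle b-c-l-d-i-b are not bridges since each lies on that cycle.
But removing o–m disconnects o from m; removing f–m disconnects f from m — these are bridges.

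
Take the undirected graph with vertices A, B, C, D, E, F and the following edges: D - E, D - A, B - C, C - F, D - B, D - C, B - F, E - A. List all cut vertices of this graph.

Removing D increases the component count from 1 to 2, so D is a cut vertex.
By contrast removing F leaves 1 component; it is not a cut vertex. No other vertex is a cut vertex either.

D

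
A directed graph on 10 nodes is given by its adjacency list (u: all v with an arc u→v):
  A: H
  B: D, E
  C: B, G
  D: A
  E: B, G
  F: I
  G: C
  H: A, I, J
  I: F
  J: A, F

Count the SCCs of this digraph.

4

{B, C, E, G} are all mutually reachable — one SCC of size 4.
{A, H, J} are all mutually reachable — one SCC of size 3.
{F, I} are all mutually reachable — one SCC of size 2.
{D} is an SCC by itself.
That gives 4 strongly connected components.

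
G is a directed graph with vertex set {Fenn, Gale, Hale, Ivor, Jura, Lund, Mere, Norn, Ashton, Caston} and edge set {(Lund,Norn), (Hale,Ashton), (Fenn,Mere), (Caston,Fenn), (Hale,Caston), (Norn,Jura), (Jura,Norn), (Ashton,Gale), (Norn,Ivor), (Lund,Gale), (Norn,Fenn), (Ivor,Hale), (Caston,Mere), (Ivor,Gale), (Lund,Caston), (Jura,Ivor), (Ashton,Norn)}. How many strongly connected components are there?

6

{Hale, Ivor, Jura, Norn, Ashton} are all mutually reachable — one SCC of size 5.
{Gale} is an SCC by itself.
{Fenn} is an SCC by itself.
{Mere} is an SCC by itself.
{Caston} is an SCC by itself.
(and 1 more singleton SCC)
That gives 6 strongly connected components.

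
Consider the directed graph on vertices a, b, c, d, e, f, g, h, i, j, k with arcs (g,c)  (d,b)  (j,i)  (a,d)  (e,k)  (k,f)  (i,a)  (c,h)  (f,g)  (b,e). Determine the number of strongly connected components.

{b} is an SCC by itself.
{k} is an SCC by itself.
{a} is an SCC by itself.
{i} is an SCC by itself.
{c} is an SCC by itself.
(and 6 more singleton SCCs)
That gives 11 strongly connected components.

11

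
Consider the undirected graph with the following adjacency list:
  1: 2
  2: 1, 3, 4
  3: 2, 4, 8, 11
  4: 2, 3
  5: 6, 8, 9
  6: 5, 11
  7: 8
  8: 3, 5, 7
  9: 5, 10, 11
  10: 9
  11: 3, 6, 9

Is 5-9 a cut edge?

After removing 5-9, the path 5-6-11-9 still connects them, so the edge is not a bridge.

No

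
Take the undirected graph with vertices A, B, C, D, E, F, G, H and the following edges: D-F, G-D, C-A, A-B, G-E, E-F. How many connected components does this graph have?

H is isolated — a component by itself.
Starting from A we can reach A, B, C. That is one component of size 3.
Starting from D we can reach D, E, F, G. That is one component of size 4.
Total: 3 components.

3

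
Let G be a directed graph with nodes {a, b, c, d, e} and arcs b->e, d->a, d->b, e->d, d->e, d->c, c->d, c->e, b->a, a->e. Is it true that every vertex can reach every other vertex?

From d we can reach every vertex (a, b, c, d, e), and every vertex can reach d (a, b, c, d, e). So the whole graph is one strongly connected component.

Yes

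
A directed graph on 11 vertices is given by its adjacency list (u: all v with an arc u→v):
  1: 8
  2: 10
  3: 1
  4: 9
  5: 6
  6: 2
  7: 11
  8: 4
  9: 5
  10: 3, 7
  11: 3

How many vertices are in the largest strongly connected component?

11

{1, 2, 3, 4, 5, 6, 7, 8, 9, 10, 11} are all mutually reachable — one SCC of size 11.
The largest has 11 vertices.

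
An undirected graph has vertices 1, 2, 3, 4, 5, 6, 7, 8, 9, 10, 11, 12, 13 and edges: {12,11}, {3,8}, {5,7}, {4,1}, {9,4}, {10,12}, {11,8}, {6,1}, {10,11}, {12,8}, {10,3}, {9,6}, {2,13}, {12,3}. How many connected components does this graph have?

4

Starting from 2 we can reach 2, 13. That is one component of size 2.
Starting from 5 we can reach 5, 7. That is one component of size 2.
Starting from 1 we can reach 1, 4, 6, 9. That is one component of size 4.
Starting from 3 we can reach 3, 8, 10, 11, 12. That is one component of size 5.
Total: 4 components.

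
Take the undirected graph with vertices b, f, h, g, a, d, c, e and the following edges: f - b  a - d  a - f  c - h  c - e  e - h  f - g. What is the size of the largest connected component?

Starting from c we can reach c, e, h. That is one component of size 3.
Starting from a we can reach a, b, d, f, g. That is one component of size 5.
The largest has 5 vertices.

5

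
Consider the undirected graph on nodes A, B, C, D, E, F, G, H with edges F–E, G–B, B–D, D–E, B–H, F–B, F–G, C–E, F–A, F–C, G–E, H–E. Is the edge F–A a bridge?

Yes

Removing F–A leaves no path between F and A: the component count goes from 1 to 2. So it is a bridge.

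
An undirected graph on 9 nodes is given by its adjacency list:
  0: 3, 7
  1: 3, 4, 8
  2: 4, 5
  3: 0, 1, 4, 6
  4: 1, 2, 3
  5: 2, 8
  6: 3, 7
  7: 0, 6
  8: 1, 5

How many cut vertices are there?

Removing 3 increases the component count from 1 to 2, so 3 is a cut vertex.
By contrast removing 4 leaves 1 component; it is not a cut vertex. No other vertex is a cut vertex either.

1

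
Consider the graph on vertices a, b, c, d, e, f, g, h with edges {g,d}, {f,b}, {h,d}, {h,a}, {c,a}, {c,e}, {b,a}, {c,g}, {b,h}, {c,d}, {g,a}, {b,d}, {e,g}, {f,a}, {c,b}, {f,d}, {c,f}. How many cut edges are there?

0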